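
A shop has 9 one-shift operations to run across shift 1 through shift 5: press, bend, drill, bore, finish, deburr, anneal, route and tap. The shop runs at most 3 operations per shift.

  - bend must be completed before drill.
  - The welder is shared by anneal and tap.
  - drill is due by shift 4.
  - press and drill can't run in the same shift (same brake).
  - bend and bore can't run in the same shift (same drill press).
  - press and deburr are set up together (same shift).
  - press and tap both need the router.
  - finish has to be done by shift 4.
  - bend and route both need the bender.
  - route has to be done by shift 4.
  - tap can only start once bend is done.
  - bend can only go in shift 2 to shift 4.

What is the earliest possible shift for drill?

shift 3

Precedence pushes drill to at least shift 3; drill's own window allows nothing later than shift 4.
drill at shift 3 is achievable: drill=shift 3; route=shift 1; anneal=shift 4; finish=shift 1; press=shift 2; bend=shift 2; bore=shift 1; tap=shift 3; deburr=shift 2.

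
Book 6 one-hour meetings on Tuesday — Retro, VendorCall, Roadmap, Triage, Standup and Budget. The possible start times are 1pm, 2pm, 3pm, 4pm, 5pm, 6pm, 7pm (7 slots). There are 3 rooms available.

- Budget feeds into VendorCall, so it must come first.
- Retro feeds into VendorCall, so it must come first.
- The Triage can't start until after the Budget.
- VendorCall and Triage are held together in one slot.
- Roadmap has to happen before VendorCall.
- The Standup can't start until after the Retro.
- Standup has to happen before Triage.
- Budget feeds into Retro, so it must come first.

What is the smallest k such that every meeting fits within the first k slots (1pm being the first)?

4

The precedence chain requires at least 4 distinct slots.
With at most 3 per slot and 6 meetings, at least 2 slots are needed.
4 works (last occupied slot: 4pm): for example Standup -> 3pm; Roadmap -> 1pm; VendorCall -> 4pm; Retro -> 2pm; Budget -> 1pm; Triage -> 4pm.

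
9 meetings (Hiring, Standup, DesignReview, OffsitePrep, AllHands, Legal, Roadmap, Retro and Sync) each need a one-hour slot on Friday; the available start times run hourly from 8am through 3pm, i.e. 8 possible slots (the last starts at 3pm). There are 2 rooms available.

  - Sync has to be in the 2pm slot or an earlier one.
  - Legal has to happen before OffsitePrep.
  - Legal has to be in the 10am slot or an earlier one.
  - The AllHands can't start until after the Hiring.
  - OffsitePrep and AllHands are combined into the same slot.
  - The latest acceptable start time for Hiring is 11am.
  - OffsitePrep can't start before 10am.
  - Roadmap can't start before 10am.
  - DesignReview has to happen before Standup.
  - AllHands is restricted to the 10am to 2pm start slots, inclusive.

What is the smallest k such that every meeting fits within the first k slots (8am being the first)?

5 slots

The precedence chain requires at least 2 distinct slots.
With at most 2 per slot and 9 meetings, at least 5 slots are needed.
OffsitePrep can't be placed before 10am — that is slot 3 counting from 8am — so the schedule must run through at least 3 slots.
5 works (last occupied slot: 12pm): for example Roadmap -> 11am, Sync -> 12pm, OffsitePrep -> 10am, AllHands -> 10am, Retro -> 9am, Standup -> 11am, Legal -> 8am, Hiring -> 8am, DesignReview -> 9am.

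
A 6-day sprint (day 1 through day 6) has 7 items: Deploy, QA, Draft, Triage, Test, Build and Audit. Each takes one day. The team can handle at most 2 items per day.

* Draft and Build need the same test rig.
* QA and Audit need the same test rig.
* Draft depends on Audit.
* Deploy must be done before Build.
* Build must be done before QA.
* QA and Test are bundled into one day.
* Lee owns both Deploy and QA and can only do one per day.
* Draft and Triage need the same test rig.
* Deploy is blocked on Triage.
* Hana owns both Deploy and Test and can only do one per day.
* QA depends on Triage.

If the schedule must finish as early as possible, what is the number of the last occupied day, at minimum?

4

The precedence chain requires at least 4 distinct days.
With at most 2 per day and 7 tasks, at least 4 days are needed.
4 works (last occupied day: day 4): for example Triage=day 1, Test=day 4, Deploy=day 2, Build=day 3, Audit=day 1, QA=day 4, Draft=day 2.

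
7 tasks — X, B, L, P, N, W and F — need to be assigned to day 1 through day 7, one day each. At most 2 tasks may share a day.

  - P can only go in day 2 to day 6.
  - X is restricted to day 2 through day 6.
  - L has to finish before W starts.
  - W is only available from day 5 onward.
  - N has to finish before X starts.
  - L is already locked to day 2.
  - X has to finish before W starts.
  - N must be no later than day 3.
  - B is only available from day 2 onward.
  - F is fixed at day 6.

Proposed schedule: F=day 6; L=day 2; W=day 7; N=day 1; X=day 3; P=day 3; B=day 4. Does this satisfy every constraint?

Valid

L has to finish before W starts — holds.
P can only go in day 2 to day 6 — holds.
X has to finish before W starts — holds.
L is already locked to day 2 — holds.
At most 2 tasks may share a day — holds.
F is fixed at day 6 — holds.
B is only available from day 2 onward — holds.
N must be no later than day 3 — holds.
N has to finish before X starts — holds.
W is only available from day 5 onward — holds.
X is restricted to day 2 through day 6 — holds.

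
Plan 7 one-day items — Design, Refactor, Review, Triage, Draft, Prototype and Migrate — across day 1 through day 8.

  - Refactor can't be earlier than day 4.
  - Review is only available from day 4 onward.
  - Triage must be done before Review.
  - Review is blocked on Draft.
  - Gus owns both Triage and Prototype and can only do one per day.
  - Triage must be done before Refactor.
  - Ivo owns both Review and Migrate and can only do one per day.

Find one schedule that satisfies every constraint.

Migrate -> day 1; Review -> day 4; Prototype -> day 2; Draft -> day 1; Design -> day 1; Refactor -> day 4; Triage -> day 1

Checking: Draft(day 1) before Review(day 4); Triage(day 1) before Review(day 4); Triage(day 1) before Refactor(day 4); Triage(day 1) != Prototype(day 2); Review(day 4) != Migrate(day 1); Review=day 4 in [day 4,day 8]; Refactor=day 4 in [day 4,day 8].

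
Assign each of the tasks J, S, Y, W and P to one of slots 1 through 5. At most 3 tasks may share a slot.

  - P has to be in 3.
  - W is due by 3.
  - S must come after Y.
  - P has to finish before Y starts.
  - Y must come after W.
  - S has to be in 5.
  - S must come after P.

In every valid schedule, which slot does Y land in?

P is fixed at 3 and must come before Y, so Y is at least 4.
S is fixed at 5 and must come after Y, so Y is at most 4.
So Y must be 4.

4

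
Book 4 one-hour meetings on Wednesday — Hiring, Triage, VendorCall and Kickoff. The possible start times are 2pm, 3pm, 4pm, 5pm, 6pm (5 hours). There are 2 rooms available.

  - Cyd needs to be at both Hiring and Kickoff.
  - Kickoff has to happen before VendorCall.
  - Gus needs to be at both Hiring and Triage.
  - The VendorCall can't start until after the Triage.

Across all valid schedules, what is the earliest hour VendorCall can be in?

3pm

Precedence pushes VendorCall to at least 3pm.
VendorCall at 3pm is achievable: VendorCall=3pm, Kickoff=2pm, Hiring=3pm, Triage=2pm.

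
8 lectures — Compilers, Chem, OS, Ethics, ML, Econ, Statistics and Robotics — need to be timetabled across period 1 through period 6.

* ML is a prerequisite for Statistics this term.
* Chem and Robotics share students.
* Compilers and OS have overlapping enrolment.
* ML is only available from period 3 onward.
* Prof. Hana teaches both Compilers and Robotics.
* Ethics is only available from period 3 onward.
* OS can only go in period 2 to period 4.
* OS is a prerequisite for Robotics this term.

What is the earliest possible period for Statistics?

period 4

Precedence pushes Statistics to at least period 4.
Statistics at period 4 is achievable: Chem=period 1, Statistics=period 4, Compilers=period 1, Econ=period 1, Ethics=period 3, ML=period 3, OS=period 2, Robotics=period 3.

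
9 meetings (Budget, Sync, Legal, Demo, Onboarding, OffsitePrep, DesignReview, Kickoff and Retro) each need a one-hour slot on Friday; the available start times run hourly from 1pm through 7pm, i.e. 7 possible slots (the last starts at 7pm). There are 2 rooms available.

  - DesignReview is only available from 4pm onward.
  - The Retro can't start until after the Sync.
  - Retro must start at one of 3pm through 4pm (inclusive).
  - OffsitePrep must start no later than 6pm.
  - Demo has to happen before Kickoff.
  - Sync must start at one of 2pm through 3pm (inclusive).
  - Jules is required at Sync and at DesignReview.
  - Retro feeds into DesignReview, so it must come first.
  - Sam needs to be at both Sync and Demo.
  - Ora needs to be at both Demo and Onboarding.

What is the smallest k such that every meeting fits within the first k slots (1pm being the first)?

5

The precedence chain requires at least 3 distinct slots.
With at most 2 per slot and 9 meetings, at least 5 slots are needed.
DesignReview can't be placed before 4pm — that is slot 4 counting from 1pm — so the schedule must run through at least 4 slots.
5 works (last occupied slot: 5pm): for example Kickoff=2pm, Sync=2pm, DesignReview=4pm, Legal=3pm, Retro=3pm, Demo=1pm, Onboarding=4pm, Budget=1pm, OffsitePrep=5pm.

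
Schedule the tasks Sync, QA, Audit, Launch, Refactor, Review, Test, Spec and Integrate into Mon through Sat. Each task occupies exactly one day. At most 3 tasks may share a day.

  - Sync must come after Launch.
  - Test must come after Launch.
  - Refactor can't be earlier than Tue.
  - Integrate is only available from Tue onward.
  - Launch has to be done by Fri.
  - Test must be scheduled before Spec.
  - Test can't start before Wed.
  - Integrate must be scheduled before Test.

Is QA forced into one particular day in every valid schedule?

No

QA can be Mon (e.g. Audit=Mon; Review=Wed; Refactor=Tue; Spec=Thu; QA=Mon; Launch=Mon; Sync=Tue; Test=Wed; Integrate=Tue) or Tue (e.g. Integrate in Tue; Sync in Wed; Spec in Thu; Audit in Mon; QA in Tue; Refactor in Tue; Review in Mon; Test in Wed; Launch in Mon).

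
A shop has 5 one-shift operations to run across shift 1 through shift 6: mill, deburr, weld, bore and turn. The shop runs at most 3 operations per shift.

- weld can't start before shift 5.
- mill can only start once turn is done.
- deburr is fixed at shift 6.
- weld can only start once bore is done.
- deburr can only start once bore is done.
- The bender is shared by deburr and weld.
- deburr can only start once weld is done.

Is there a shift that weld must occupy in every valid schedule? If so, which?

weld's window is shift 5–shift 6.
deburr is fixed at shift 6, and weld can't share a shift with deburr.
So weld must be shift 5.

shift 5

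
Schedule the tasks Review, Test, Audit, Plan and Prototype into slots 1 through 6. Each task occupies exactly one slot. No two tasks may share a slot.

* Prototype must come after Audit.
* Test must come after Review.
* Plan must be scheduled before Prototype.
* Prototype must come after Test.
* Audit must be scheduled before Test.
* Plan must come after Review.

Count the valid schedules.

30

Splitting on Review: it can be 1 (15), 2 (11), 3 (4). Listing each branch's schedules as (Test, Audit, Plan, Prototype):
Review=1: (3,2,4,5) (3,2,4,6) (3,2,5,6) (4,2,3,5) (4,2,3,6) (4,2,5,6) (4,3,2,5) (4,3,2,6) (4,3,5,6) (5,2,3,6) (5,2,4,6) (5,3,2,6) (5,3,4,6) (5,4,2,6) (5,4,3,6) — 15.
Review=2: (3,1,4,5) (3,1,4,6) (3,1,5,6) (4,1,3,5) (4,1,3,6) (4,1,5,6) (4,3,5,6) (5,1,3,6) (5,1,4,6) (5,3,4,6) (5,4,3,6) — 11.
Review=3: (4,1,5,6) (4,2,5,6) (5,1,4,6) (5,2,4,6) — 4.
Summing: 15 + 11 + 4 = 30.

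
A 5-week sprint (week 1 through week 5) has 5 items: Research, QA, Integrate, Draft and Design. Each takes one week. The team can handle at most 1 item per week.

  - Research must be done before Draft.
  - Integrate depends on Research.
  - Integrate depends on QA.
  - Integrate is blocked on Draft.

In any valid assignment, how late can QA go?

Downstream work caps QA at week 4.
QA at week 4 is achievable: QA in week 4, Design in week 3, Research in week 1, Draft in week 2, Integrate in week 5.

week 4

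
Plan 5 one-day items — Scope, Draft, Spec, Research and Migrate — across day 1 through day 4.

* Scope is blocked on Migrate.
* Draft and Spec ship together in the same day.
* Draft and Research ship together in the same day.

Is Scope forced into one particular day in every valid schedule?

Scope can be day 2 (e.g. Research in day 1; Scope in day 2; Spec in day 1; Migrate in day 1; Draft in day 1) or day 3 (e.g. Migrate=day 1, Research=day 1, Spec=day 1, Scope=day 3, Draft=day 1).

No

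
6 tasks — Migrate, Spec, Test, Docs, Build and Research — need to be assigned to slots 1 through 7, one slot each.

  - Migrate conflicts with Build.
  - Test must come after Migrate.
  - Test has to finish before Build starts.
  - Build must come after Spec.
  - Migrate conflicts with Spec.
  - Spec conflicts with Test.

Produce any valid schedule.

Test in 2, Research in 1, Build in 4, Docs in 1, Migrate in 1, Spec in 3

Checking: Test(2) before Build(4); Migrate(1) before Test(2); Spec(3) before Build(4); Spec(3) != Test(2); Migrate(1) != Spec(3); Migrate(1) != Build(4).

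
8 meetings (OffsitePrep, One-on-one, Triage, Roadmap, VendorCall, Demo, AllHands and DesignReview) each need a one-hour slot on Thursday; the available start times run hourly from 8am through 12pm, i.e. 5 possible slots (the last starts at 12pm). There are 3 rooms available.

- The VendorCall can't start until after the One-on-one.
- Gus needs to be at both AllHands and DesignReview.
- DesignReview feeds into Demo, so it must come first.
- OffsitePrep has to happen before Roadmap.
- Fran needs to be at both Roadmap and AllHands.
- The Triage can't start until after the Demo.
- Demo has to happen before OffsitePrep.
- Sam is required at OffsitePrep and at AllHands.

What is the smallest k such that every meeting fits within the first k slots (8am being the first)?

The precedence chain requires at least 4 distinct slots.
With at most 3 per slot and 8 meetings, at least 3 slots are needed.
4 works (last occupied slot: 11am): for example Demo -> 9am, VendorCall -> 9am, Roadmap -> 11am, DesignReview -> 8am, AllHands -> 9am, OffsitePrep -> 10am, Triage -> 10am, One-on-one -> 8am.

4 slots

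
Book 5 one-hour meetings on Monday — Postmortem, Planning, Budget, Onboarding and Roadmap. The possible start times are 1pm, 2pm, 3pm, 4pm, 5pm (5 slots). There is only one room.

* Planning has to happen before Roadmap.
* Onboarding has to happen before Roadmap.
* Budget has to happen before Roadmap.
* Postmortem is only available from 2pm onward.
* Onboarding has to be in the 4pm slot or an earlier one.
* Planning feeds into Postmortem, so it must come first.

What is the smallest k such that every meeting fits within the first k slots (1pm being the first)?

The precedence chain requires at least 2 distinct slots.
With at most 1 per slot and 5 meetings, at least 5 slots are needed.
5 works (last occupied slot: 5pm): for example Postmortem -> 2pm, Roadmap -> 5pm, Planning -> 1pm, Budget -> 4pm, Onboarding -> 3pm.

5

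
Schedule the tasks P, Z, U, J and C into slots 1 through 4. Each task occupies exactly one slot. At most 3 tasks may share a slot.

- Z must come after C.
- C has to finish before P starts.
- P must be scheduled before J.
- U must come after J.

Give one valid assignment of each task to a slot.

Z in 2, U in 4, C in 1, J in 3, P in 2

Checking: P(2) before J(3); C(1) before Z(2); J(3) before U(4); C(1) before P(2); max 2 per slot (cap 3).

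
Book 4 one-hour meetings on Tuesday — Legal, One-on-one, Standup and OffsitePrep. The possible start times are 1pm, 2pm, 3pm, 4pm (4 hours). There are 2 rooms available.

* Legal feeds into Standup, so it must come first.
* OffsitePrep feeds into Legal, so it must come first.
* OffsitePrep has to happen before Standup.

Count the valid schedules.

16

Splitting on Legal: it can be 2pm (8), 3pm (8). Listing each branch's schedules as (One-on-one, Standup, OffsitePrep):
Legal=2pm: (1pm,3pm,1pm) (1pm,4pm,1pm) (2pm,3pm,1pm) (2pm,4pm,1pm) (3pm,3pm,1pm) (3pm,4pm,1pm) (4pm,3pm,1pm) (4pm,4pm,1pm) — 8.
Legal=3pm: (1pm,4pm,1pm) (1pm,4pm,2pm) (2pm,4pm,1pm) (2pm,4pm,2pm) (3pm,4pm,1pm) (3pm,4pm,2pm) (4pm,4pm,1pm) (4pm,4pm,2pm) — 8.
Summing: 8 + 8 = 16.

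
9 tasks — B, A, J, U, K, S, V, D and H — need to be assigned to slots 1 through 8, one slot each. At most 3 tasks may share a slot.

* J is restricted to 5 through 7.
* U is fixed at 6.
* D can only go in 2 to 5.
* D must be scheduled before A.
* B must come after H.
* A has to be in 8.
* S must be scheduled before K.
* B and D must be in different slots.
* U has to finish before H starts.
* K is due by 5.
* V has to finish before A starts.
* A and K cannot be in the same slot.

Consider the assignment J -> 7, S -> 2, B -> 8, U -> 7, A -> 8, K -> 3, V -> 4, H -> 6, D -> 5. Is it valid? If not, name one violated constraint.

D must be scheduled before A — holds.
V has to finish before A starts — holds.
D can only go in 2 to 5 — holds.
B must come after H — holds.
J is restricted to 5 through 7 — holds.
A and K cannot be in the same slot — holds.
B and D must be in different slots — holds.
U has to finish before H starts — violated.
S must be scheduled before K — holds.
K is due by 5 — holds.
At most 3 tasks may share a slot — holds.
U is fixed at 6 — violated.
A has to be in 8 — holds.

Invalid. U has to finish before H starts.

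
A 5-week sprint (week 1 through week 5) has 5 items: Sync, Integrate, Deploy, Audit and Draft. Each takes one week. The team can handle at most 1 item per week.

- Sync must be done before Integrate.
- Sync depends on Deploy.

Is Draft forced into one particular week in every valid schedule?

No

Draft can be week 1 (e.g. Integrate=week 4; Audit=week 5; Deploy=week 2; Sync=week 3; Draft=week 1) or week 2 (e.g. Deploy=week 1; Integrate=week 4; Draft=week 2; Sync=week 3; Audit=week 5).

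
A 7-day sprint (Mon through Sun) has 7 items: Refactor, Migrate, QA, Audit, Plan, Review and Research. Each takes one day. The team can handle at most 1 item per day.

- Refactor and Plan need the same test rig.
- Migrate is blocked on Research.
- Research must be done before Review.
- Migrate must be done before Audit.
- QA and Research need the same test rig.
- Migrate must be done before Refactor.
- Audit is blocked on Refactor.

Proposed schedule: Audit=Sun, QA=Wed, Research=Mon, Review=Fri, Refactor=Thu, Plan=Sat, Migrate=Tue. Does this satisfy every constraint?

Valid

QA and Research need the same test rig — holds.
Audit is blocked on Refactor — holds.
The team can handle at most 1 item per day — holds.
Migrate must be done before Refactor — holds.
Migrate is blocked on Research — holds.
Migrate must be done before Audit — holds.
Research must be done before Review — holds.
Refactor and Plan need the same test rig — holds.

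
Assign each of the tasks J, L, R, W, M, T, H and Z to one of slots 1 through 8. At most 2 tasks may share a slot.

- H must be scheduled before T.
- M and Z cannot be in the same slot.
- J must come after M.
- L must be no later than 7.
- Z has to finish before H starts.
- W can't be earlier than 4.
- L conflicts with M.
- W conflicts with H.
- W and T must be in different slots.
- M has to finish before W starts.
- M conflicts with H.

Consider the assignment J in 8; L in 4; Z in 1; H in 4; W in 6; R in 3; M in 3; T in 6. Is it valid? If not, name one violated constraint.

No. W and T must be in different slots is not satisfied.

W and T must be in different slots — violated.
J must come after M — holds.
L must be no later than 7 — holds.
M and Z cannot be in the same slot — holds.
W can't be earlier than 4 — holds.
M conflicts with H — holds.
At most 2 tasks may share a slot — holds.
Z has to finish before H starts — holds.
L conflicts with M — holds.
H must be scheduled before T — holds.
W conflicts with H — holds.
M has to finish before W starts — holds.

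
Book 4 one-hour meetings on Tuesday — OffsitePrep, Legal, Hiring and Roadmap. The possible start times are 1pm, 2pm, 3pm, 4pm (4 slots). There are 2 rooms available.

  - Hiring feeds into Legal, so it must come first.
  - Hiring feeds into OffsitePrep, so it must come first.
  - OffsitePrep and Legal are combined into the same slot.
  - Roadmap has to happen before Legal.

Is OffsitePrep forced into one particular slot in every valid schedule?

OffsitePrep can be 2pm (e.g. OffsitePrep in 2pm; Hiring in 1pm; Roadmap in 1pm; Legal in 2pm) or 3pm (e.g. Hiring=1pm, Legal=3pm, Roadmap=1pm, OffsitePrep=3pm).

No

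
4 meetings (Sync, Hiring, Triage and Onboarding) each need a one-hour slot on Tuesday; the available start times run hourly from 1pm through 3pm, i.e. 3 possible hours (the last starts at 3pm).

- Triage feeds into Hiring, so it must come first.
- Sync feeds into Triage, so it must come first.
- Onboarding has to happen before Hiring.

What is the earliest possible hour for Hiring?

Precedence pushes Hiring to at least 3pm.
Hiring at 3pm is achievable: Triage in 2pm, Hiring in 3pm, Onboarding in 1pm, Sync in 1pm.

3pm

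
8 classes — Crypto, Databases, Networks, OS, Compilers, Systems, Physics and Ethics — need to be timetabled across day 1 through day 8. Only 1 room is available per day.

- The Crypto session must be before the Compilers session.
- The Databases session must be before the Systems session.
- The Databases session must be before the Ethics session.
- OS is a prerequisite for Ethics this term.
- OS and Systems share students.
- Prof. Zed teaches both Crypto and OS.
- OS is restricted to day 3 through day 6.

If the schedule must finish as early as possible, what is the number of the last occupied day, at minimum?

The precedence chain requires at least 2 distinct days.
With at most 1 per day and 8 classes, at least 8 days are needed.
Propagating the time windows through the other constraints, Ethics can't land before day 4, so the schedule must run through at least day 4.
8 works (last occupied day: day 8): for example Physics in day 8, Crypto in day 2, Networks in day 7, Databases in day 1, Systems in day 6, OS in day 3, Ethics in day 4, Compilers in day 5.

8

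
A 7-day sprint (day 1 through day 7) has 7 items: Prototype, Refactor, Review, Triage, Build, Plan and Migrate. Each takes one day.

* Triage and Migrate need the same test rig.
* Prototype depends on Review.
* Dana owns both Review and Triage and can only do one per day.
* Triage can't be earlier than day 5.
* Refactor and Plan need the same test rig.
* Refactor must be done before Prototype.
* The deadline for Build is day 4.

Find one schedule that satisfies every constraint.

Refactor=day 1; Plan=day 2; Review=day 1; Triage=day 5; Migrate=day 1; Build=day 1; Prototype=day 2

Checking: Refactor(day 1) before Prototype(day 2); Review(day 1) before Prototype(day 2); Triage(day 5) != Migrate(day 1); Review(day 1) != Triage(day 5); Refactor(day 1) != Plan(day 2); Build=day 1 in [day 1,day 4]; Triage=day 5 in [day 5,day 7].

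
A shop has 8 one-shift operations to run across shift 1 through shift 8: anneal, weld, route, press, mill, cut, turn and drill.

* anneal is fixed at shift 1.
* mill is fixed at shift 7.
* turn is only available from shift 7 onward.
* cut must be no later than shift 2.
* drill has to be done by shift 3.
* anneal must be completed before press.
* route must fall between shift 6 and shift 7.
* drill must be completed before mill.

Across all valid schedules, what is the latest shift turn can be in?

shift 8

Turn is available from shift 7.
turn at shift 8 is achievable: cut=shift 1, mill=shift 7, route=shift 6, drill=shift 1, turn=shift 8, press=shift 2, anneal=shift 1, weld=shift 1.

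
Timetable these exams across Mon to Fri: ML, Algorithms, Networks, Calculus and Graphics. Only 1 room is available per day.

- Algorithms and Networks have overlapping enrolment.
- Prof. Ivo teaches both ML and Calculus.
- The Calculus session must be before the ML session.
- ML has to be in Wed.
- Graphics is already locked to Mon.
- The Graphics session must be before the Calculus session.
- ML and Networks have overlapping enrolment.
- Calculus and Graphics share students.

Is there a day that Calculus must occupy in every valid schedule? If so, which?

Tue

Graphics is fixed at Mon and must come before Calculus, so Calculus is at least Tue.
ML is fixed at Wed and must come after Calculus, so Calculus is at most Tue.
So Calculus must be Tue.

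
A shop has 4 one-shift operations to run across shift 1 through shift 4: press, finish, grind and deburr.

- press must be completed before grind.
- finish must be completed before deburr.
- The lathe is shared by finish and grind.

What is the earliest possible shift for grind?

shift 2

Precedence pushes grind to at least shift 2.
grind at shift 2 is achievable: press=shift 1, finish=shift 1, deburr=shift 2, grind=shift 2.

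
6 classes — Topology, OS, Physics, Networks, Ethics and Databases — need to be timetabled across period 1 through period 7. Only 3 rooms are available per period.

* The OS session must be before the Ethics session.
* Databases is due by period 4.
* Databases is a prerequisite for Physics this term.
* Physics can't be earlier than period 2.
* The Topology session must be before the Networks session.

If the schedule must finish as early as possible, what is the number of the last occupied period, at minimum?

period 2

The precedence chain requires at least 2 distinct periods.
With at most 3 per period and 6 classes, at least 2 periods are needed.
2 works (last occupied period: period 2): for example Databases in period 1; Networks in period 2; Ethics in period 2; Physics in period 2; Topology in period 1; OS in period 1.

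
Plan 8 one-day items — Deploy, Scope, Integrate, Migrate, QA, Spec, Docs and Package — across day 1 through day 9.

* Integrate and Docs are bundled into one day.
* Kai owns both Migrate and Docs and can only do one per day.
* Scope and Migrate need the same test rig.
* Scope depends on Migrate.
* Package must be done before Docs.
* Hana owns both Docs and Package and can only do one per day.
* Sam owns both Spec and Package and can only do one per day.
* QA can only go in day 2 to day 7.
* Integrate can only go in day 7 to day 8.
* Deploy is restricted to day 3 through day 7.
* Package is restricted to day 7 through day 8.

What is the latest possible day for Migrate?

Downstream work caps Migrate at day 8.
Migrate at day 7 is achievable: Scope in day 8; Migrate in day 7; QA in day 2; Deploy in day 3; Spec in day 1; Integrate in day 8; Package in day 7; Docs in day 8.
Nothing later works — the conflict constraints rule out every day after day 7.

day 7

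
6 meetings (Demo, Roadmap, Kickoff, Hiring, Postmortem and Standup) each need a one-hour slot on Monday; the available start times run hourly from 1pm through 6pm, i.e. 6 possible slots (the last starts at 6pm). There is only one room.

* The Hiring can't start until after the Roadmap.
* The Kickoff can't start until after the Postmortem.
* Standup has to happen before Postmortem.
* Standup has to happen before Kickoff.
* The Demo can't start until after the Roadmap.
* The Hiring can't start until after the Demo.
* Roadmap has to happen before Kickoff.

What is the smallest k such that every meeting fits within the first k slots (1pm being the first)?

6

The precedence chain requires at least 3 distinct slots.
With at most 1 per slot and 6 meetings, at least 6 slots are needed.
6 works (last occupied slot: 6pm): for example Kickoff in 4pm, Demo in 5pm, Standup in 2pm, Postmortem in 3pm, Hiring in 6pm, Roadmap in 1pm.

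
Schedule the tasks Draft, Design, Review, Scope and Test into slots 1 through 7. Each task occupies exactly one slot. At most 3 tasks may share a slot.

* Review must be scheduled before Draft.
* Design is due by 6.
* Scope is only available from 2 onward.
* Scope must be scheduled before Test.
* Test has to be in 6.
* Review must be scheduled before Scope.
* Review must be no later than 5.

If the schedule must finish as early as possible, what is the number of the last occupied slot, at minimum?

The precedence chain requires at least 3 distinct slots.
With at most 3 per slot and 5 tasks, at least 2 slots are needed.
Test can't be placed before 6, so the schedule must run through at least slot 6.
6 works (last occupied slot: 6): for example Draft -> 2; Test -> 6; Scope -> 2; Design -> 1; Review -> 1.

6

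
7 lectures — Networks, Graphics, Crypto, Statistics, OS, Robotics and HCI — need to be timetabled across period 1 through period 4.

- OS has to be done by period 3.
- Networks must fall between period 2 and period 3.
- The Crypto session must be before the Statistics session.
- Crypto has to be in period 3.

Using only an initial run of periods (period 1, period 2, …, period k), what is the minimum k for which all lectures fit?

The precedence chain requires at least 2 distinct periods.
Propagating the time windows through the other constraints, Statistics can't land before period 4, so the schedule must run through at least period 4.
4 works (last occupied period: period 4): for example Crypto -> period 3, Graphics -> period 1, HCI -> period 1, Networks -> period 2, OS -> period 1, Statistics -> period 4, Robotics -> period 1.

4 periods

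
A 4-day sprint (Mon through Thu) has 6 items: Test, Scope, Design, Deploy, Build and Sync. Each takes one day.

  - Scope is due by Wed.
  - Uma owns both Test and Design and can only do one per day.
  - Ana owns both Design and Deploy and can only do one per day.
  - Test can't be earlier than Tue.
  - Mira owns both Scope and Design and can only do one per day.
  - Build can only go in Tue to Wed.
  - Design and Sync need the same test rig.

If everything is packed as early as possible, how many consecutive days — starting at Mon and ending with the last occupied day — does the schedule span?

Test can't be placed before Tue — that is day 2 counting from Mon — so the schedule must run through at least 2 days.
2 works (last occupied day: Tue): for example Design -> Mon, Build -> Tue, Scope -> Tue, Deploy -> Tue, Sync -> Tue, Test -> Tue.

2 days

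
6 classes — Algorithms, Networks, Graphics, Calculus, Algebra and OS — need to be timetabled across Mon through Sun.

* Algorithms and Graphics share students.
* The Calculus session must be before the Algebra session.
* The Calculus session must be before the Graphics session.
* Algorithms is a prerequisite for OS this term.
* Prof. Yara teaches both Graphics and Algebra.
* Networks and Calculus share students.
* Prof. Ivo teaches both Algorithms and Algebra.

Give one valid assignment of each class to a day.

Algebra in Wed, Algorithms in Mon, Graphics in Tue, Networks in Tue, OS in Tue, Calculus in Mon

Checking: Calculus(Mon) before Algebra(Wed); Calculus(Mon) before Graphics(Tue); Algorithms(Mon) before OS(Tue); Algorithms(Mon) != Algebra(Wed); Networks(Tue) != Calculus(Mon); Graphics(Tue) != Algebra(Wed); Algorithms(Mon) != Graphics(Tue).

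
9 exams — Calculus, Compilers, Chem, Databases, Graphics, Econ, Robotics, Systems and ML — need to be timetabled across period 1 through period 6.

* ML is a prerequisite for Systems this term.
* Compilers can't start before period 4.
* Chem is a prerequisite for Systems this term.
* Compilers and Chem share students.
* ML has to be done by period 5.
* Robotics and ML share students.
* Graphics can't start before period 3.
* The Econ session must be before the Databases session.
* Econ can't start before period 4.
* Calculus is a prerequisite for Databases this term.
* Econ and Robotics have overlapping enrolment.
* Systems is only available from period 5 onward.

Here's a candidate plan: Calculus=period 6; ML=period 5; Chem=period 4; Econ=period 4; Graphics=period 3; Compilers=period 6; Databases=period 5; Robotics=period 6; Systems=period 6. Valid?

The Econ session must be before the Databases session — holds.
Robotics and ML share students — holds.
Compilers can't start before period 4 — holds.
Chem is a prerequisite for Systems this term — holds.
Calculus is a prerequisite for Databases this term — violated.
Econ and Robotics have overlapping enrolment — holds.
Econ can't start before period 4 — holds.
Graphics can't start before period 3 — holds.
ML is a prerequisite for Systems this term — holds.
Compilers and Chem share students — holds.
ML has to be done by period 5 — holds.
Systems is only available from period 5 onward — holds.

No — it violates: Calculus is a prerequisite for Databases this term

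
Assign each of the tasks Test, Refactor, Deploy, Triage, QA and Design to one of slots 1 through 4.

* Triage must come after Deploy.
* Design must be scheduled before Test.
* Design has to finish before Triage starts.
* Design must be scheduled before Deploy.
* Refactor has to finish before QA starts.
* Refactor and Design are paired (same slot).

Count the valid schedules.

31

Splitting on Test: it can be 2 (9), 3 (11), 4 (11). Listing each branch's schedules as (Refactor, Deploy, Triage, QA, Design):
Test=2: (1,2,3,2,1) (1,2,3,3,1) (1,2,3,4,1) (1,2,4,2,1) (1,2,4,3,1) (1,2,4,4,1) (1,3,4,2,1) (1,3,4,3,1) (1,3,4,4,1) — 9.
Test=3: (1,2,3,2,1) (1,2,3,3,1) (1,2,3,4,1) (1,2,4,2,1) (1,2,4,3,1) (1,2,4,4,1) (1,3,4,2,1) (1,3,4,3,1) (1,3,4,4,1) (2,3,4,3,2) (2,3,4,4,2) — 11.
Test=4: (1,2,3,2,1) (1,2,3,3,1) (1,2,3,4,1) (1,2,4,2,1) (1,2,4,3,1) (1,2,4,4,1) (1,3,4,2,1) (1,3,4,3,1) (1,3,4,4,1) (2,3,4,3,2) (2,3,4,4,2) — 11.
Summing: 9 + 11 + 11 = 31.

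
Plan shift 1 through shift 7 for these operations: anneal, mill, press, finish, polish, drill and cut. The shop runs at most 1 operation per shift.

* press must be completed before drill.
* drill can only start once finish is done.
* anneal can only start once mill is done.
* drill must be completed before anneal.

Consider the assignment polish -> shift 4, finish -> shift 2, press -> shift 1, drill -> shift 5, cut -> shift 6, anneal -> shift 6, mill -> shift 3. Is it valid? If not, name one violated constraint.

No. The shop runs at most 1 operation per shift is not satisfied.

press must be completed before drill — holds.
drill must be completed before anneal — holds.
anneal can only start once mill is done — holds.
drill can only start once finish is done — holds.
The shop runs at most 1 operation per shift — violated.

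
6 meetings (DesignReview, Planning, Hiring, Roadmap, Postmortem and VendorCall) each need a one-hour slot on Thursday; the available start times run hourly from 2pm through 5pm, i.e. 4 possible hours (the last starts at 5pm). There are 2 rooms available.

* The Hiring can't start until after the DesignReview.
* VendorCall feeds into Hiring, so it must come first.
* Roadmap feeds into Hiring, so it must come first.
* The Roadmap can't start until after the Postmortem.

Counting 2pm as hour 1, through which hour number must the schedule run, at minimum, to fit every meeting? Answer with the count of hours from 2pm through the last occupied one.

3

The precedence chain requires at least 3 distinct hours.
With at most 2 per hour and 6 meetings, at least 3 hours are needed.
3 works (last occupied hour: 4pm): for example Hiring in 4pm, VendorCall in 3pm, Postmortem in 2pm, Roadmap in 3pm, DesignReview in 2pm, Planning in 4pm.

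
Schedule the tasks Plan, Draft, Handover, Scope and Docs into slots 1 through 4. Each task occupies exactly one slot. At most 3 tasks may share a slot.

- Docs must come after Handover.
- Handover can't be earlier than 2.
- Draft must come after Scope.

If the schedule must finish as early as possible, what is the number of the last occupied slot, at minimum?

3

The precedence chain requires at least 2 distinct slots.
With at most 3 per slot and 5 tasks, at least 2 slots are needed.
Propagating the time windows through the other constraints, Docs can't land before 3, so the schedule must run through at least slot 3.
3 works (last occupied slot: 3): for example Plan in 1; Handover in 2; Draft in 2; Scope in 1; Docs in 3.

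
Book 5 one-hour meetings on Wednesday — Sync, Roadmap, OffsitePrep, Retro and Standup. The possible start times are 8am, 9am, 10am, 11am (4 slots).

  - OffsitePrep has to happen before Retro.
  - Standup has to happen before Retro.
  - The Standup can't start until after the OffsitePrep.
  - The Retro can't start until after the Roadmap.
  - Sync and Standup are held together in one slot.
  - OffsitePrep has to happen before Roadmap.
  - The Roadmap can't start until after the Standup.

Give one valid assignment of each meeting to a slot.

OffsitePrep -> 8am, Sync -> 9am, Retro -> 11am, Standup -> 9am, Roadmap -> 10am

Checking: OffsitePrep(8am) before Retro(11am); Standup(9am) before Retro(11am); OffsitePrep(8am) before Roadmap(10am); Roadmap(10am) before Retro(11am); OffsitePrep(8am) before Standup(9am); Standup(9am) before Roadmap(10am); Sync = Standup = 9am.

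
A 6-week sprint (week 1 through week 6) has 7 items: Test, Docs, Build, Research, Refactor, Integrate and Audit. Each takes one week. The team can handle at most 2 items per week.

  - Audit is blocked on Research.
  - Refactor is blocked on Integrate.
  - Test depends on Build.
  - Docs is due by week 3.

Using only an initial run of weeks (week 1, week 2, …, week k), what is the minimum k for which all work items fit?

The precedence chain requires at least 2 distinct weeks.
With at most 2 per week and 7 work items, at least 4 weeks are needed.
4 works (last occupied week: week 4): for example Refactor in week 4, Build in week 1, Audit in week 3, Test in week 2, Docs in week 1, Integrate in week 3, Research in week 2.

4 weeks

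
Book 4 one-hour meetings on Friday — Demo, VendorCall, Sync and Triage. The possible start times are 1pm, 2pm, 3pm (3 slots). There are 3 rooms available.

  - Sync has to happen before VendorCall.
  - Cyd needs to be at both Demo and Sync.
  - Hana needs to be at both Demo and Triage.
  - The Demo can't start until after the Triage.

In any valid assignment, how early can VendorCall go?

Precedence pushes VendorCall to at least 2pm.
VendorCall at 2pm is achievable: VendorCall in 2pm, Sync in 1pm, Triage in 1pm, Demo in 2pm.

2pm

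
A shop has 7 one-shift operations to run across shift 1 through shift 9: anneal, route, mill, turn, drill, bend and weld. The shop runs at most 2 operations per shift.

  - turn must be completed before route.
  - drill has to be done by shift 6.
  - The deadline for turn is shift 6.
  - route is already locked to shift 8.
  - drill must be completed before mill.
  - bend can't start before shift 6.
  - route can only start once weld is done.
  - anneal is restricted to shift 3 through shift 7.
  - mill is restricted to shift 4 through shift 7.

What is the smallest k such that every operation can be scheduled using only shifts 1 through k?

The precedence chain requires at least 2 distinct shifts.
With at most 2 per shift and 7 operations, at least 4 shifts are needed.
route can't be placed before shift 8, so the schedule must run through at least shift 8.
8 works (last occupied shift: shift 8): for example route=shift 8, mill=shift 4, turn=shift 1, weld=shift 2, anneal=shift 3, drill=shift 1, bend=shift 6.

8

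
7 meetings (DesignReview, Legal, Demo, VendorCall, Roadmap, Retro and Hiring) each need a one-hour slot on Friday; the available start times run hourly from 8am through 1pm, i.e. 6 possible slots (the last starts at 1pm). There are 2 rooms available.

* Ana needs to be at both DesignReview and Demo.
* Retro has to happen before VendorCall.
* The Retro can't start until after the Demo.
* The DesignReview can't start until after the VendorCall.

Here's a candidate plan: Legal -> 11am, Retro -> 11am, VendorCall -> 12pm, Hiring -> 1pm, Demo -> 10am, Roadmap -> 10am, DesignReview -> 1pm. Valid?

Yes

Ana needs to be at both DesignReview and Demo — holds.
There are 2 rooms available — holds.
Retro has to happen before VendorCall — holds.
The Retro can't start until after the Demo — holds.
The DesignReview can't start until after the VendorCall — holds.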